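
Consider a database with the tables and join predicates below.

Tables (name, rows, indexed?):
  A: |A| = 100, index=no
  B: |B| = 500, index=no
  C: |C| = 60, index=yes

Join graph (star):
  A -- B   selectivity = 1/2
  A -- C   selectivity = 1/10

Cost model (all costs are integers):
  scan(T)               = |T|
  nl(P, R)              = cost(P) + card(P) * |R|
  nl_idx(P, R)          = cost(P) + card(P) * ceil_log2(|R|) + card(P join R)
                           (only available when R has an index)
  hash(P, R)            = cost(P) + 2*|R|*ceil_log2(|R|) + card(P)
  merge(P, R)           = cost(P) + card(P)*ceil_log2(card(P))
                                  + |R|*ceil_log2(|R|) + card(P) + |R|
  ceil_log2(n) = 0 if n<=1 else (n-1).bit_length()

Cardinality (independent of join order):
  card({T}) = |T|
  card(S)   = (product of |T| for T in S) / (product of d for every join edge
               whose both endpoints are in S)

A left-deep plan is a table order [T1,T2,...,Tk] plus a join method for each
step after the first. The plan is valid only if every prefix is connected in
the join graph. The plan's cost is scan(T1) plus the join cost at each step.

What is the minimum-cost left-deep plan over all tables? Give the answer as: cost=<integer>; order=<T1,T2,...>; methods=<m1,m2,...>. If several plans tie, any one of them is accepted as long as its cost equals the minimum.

Selinger DP (subsets sized 1..n):
  {A}: scan cost=100, card=100
  {B}: scan cost=500, card=500
  {C}: scan cost=60, card=60
  {AB}: card=25000; try (A,hash)→2400, (B,merge)→5900, (A,merge)→6300, (B,hash)→9200, (B,nl)→50100, (A,nl)→50500; best=2400 via (A,hash)
  {AC}: card=600; try (C,hash)→920, (A,merge)→1280, (C,nl_idx)→1300, (C,merge)→1320, (A,hash)→1520, (A,nl)→6060 …(+1); best=920 via (C,hash)
  {ABC}: card=150000; try (B,hash)→10520, (B,merge)→12520, (C,hash)→28120, (B,nl)→300920, (C,nl_idx)→302400, (C,merge)→402820 …(+1); best=10520 via (B,hash)

cost=10520; order=A,C,B; methods=hash,hash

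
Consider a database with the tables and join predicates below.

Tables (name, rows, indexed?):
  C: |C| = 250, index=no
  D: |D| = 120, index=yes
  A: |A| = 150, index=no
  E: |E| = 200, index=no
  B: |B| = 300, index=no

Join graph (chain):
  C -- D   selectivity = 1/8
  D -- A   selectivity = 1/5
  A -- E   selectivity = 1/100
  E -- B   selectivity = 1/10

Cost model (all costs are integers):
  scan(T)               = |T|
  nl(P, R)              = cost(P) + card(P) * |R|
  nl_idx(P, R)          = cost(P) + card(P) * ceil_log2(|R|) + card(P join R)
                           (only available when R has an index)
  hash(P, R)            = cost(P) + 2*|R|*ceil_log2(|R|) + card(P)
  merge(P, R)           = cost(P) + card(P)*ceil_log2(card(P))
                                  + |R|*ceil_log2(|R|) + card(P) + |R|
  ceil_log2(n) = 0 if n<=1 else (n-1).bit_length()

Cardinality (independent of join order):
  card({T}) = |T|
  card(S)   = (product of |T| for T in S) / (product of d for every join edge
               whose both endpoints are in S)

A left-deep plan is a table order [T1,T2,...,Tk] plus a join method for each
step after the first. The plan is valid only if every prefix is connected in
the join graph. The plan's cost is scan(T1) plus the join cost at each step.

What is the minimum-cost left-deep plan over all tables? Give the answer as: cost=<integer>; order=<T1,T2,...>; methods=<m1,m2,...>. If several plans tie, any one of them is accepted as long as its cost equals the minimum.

cost=237380; order=E,A,D,B,C; methods=hash,hash,hash,hash

Selinger DP (subsets sized 1..n):
  {C}: scan cost=250, card=250
  {D}: scan cost=120, card=120
  {A}: scan cost=150, card=150
  {E}: scan cost=200, card=200
  {B}: scan cost=300, card=300
  {CD}: card=3750; try (D,hash)→2180, (C,merge)→3330, (D,merge)→3460, (C,hash)→4240, (D,nl_idx)→5750, (C,nl)→30120 …(+1); best=2180 via (D,hash)
  {AD}: card=3600; try (D,hash)→1980, (A,merge)→2430, (D,merge)→2460, (A,hash)→2640, (D,nl_idx)→4800, (A,nl)→18120 …(+1); best=1980 via (D,hash)
  {AE}: card=300; try (A,hash)→2800, (E,merge)→3300, (A,merge)→3350, (E,hash)→3500, (E,nl)→30150, (A,nl)→30200; best=2800 via (A,hash)
  {BE}: card=6000; try (E,hash)→3800, (B,merge)→5000, (E,merge)→5100, (B,hash)→5800, (B,nl)→60200, (E,nl)→60300; best=3800 via (E,hash)
  {ACD}: card=112500; try (A,hash)→8330, (C,hash)→9580, (C,merge)→51030, (A,merge)→52280, (A,nl)→564680, (C,nl)→901980; best=8330 via (A,hash)
  {ADE}: card=7200; try (D,hash)→4780, (D,merge)→6760, (E,hash)→8780, (D,nl_idx)→12100, (D,nl)→38800, (E,merge)→50580 …(+1); best=4780 via (D,hash)
  {ABE}: card=9000; try (B,hash)→8500, (B,merge)→8800, (A,hash)→12200, (A,merge)→89150, (B,nl)→92800, (A,nl)→903800; best=8500 via (B,hash)
  {ACDE}: card=225000; try (C,hash)→15980, (C,merge)→107830, (E,hash)→124030, (C,nl)→1804780, (E,merge)→2035130, (E,nl)→22508330; best=15980 via (C,hash)
  {ABDE}: card=216000; try (B,hash)→17380, (D,hash)→19180, (B,merge)→108580, (D,merge)→144460, (D,nl_idx)→287500, (D,nl)→1088500 …(+1); best=17380 via (B,hash)
  {ABCDE}: card=6750000; try (C,hash)→237380, (B,hash)→246380, (C,merge)→4123630, (B,merge)→4293980, (C,nl)→54017380, (B,nl)→67515980; best=237380 via (C,hash)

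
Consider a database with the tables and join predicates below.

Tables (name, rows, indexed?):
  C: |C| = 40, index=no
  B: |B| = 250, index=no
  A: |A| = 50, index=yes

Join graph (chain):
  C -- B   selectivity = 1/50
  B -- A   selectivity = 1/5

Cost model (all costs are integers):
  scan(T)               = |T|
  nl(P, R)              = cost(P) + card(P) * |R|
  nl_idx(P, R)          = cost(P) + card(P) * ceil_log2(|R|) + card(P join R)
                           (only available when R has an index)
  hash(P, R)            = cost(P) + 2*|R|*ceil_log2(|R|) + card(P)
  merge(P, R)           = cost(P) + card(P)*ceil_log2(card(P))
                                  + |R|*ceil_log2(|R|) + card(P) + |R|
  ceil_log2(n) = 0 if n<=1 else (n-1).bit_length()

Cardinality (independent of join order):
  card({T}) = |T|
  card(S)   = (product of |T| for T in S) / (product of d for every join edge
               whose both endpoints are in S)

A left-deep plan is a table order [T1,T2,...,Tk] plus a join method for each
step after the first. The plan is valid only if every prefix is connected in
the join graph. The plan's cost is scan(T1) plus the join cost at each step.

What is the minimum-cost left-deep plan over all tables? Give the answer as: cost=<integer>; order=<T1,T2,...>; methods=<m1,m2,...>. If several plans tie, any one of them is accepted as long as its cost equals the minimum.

cost=1780; order=B,C,A; methods=hash,hash

Selinger DP (subsets sized 1..n):
  {C}: scan cost=40, card=40
  {B}: scan cost=250, card=250
  {A}: scan cost=50, card=50
  {BC}: card=200; try (C,hash)→980, (B,merge)→2570, (C,merge)→2780, (B,hash)→4080, (B,nl)→10040, (C,nl)→10250; best=980 via (C,hash)
  {AB}: card=2500; try (A,hash)→1100, (B,merge)→2650, (A,merge)→2850, (B,hash)→4100, (A,nl_idx)→4250, (B,nl)→12550 …(+1); best=1100 via (A,hash)
  {ABC}: card=2000; try (A,hash)→1780, (A,merge)→3130, (C,hash)→4080, (A,nl_idx)→4180, (A,nl)→10980, (C,merge)→33880 …(+1); best=1780 via (A,hash)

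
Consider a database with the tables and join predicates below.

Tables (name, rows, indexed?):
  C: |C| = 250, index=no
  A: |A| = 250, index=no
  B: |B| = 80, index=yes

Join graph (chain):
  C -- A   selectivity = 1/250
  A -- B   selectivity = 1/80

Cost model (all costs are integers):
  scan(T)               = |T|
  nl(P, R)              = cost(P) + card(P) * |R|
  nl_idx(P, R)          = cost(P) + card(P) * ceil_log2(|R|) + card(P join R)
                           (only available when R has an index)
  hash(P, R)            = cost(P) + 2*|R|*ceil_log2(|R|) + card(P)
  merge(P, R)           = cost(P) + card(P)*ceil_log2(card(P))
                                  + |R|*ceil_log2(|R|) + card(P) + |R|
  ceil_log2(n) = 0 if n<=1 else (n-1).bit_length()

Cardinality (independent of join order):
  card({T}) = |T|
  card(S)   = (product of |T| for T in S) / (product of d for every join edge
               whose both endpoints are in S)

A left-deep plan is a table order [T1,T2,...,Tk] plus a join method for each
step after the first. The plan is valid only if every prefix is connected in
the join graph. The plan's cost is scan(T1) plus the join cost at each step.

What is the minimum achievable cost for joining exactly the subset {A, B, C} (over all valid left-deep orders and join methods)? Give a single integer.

5870

Selinger DP over subsets of {A,B,C}:
  {C}: scan cost=250, card=250
  {A}: scan cost=250, card=250
  {B}: scan cost=80, card=80
  {AC}: card=250; try (C,hash)→4500, (A,hash)→4500, (C,merge)→4750, (A,merge)→4750, (C,nl)→62750, (A,nl)→62750; best=4500 via (C,hash)
  {AB}: card=250; try (B,hash)→1620, (B,nl_idx)→2250, (A,merge)→2970, (B,merge)→3140, (A,hash)→4160, (A,nl)→20080 …(+1); best=1620 via (B,hash)
  {ABC}: card=250; try (C,hash)→5870, (B,hash)→5870, (C,merge)→6120, (B,nl_idx)→6500, (B,merge)→7390, (B,nl)→24500 …(+1); best=5870 via (C,hash)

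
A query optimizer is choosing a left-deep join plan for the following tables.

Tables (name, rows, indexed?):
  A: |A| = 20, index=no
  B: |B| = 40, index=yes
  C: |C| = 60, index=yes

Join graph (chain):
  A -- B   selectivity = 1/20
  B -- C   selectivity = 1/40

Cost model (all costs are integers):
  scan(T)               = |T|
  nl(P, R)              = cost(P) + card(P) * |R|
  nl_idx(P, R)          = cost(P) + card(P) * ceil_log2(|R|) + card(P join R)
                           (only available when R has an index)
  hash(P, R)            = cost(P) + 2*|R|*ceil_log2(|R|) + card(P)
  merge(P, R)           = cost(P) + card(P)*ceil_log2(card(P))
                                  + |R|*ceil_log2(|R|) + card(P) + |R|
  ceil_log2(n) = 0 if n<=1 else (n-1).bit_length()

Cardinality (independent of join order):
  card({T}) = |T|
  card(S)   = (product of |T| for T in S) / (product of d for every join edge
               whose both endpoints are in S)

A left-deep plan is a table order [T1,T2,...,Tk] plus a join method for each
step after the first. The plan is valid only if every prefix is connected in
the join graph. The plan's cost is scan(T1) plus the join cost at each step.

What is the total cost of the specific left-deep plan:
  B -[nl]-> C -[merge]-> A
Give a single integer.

step 1: scan B: cost=40, card=40
step 2: join C via nl
    card(P join C) = 40*60/(40) = 60
    cost = 40 + 40*60 = 2440
step 3: join A via merge
    card(P join A) = 60*20/(20) = 60
    cost = 2440 + 60*6 + 20*5 + 60 + 20 = 2980

2980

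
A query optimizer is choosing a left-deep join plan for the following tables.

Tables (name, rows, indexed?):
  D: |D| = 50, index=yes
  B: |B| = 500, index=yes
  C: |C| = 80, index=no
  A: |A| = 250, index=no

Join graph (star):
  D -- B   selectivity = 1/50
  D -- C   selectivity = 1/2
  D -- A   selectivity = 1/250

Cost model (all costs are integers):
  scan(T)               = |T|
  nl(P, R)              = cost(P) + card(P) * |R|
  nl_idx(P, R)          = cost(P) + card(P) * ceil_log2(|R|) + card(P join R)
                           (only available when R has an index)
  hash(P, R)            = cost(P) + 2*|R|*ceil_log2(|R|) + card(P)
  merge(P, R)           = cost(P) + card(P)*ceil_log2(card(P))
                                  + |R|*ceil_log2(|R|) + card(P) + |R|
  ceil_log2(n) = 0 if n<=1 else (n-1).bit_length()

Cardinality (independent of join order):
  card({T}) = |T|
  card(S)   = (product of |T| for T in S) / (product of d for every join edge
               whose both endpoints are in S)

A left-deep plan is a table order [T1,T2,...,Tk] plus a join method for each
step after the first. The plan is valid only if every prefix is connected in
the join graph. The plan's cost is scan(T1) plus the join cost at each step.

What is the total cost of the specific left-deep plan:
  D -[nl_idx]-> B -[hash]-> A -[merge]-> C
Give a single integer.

step 1: scan D: cost=50, card=50
step 2: join B via nl_idx
    card(P join B) = 50*500/(50) = 500
    cost = 50 + 50*9 + 500 = 1000
step 3: join A via hash
    card(P join A) = 500*250/(250) = 500
    cost = 1000 + 2*250*8 + 500 = 5500
step 4: join C via merge
    card(P join C) = 500*80/(2) = 20000
    cost = 5500 + 500*9 + 80*7 + 500 + 80 = 11140

11140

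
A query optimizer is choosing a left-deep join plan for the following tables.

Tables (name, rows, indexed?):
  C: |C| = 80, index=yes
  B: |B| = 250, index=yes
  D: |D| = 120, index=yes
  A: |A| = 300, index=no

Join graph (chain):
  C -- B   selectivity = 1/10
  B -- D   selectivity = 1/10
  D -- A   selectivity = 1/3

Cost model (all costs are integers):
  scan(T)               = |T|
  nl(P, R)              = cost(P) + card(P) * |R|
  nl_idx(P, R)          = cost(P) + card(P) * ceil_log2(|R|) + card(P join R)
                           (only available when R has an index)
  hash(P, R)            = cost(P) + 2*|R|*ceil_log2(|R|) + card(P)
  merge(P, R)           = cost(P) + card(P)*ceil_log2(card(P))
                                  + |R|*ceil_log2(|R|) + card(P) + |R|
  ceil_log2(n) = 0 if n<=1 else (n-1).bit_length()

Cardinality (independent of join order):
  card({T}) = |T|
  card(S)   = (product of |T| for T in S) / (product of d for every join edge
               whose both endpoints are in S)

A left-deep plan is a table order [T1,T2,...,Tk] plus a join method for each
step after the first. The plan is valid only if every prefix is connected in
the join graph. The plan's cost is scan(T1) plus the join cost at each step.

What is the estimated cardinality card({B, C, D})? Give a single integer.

Tables in S: B(250), C(80), D(120)
Edges inside S: C-B(d=10), B-D(d=10)
numerator = 250 * 80 * 120 = 2400000
denominator = 10 * 10 = 100
card(S) = 2400000 / 100 = 24000

24000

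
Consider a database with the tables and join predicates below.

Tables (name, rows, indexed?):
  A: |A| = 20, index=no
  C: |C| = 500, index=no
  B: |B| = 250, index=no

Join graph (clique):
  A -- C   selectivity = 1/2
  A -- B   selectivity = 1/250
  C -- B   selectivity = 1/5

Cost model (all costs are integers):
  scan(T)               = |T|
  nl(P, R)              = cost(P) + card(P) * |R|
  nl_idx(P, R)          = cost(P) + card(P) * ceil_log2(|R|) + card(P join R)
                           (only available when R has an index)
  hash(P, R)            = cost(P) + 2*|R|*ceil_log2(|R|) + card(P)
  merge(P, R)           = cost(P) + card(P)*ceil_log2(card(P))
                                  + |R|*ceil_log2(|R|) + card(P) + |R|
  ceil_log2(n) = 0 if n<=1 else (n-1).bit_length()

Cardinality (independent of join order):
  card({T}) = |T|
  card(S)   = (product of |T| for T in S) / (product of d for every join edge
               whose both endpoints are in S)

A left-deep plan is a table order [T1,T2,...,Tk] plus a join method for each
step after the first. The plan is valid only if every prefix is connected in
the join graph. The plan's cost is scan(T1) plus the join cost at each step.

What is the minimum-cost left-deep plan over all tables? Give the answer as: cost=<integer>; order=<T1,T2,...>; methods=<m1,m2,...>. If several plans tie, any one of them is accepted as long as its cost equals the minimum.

Selinger DP (subsets sized 1..n):
  {A}: scan cost=20, card=20
  {C}: scan cost=500, card=500
  {B}: scan cost=250, card=250
  {AC}: card=5000; try (A,hash)→1200, (C,merge)→5140, (A,merge)→5620, (C,hash)→9040, (C,nl)→10020, (A,nl)→10500; best=1200 via (A,hash)
  {AB}: card=20; try (A,hash)→700, (B,merge)→2390, (A,merge)→2620, (B,hash)→4040, (B,nl)→5020, (A,nl)→5250; best=700 via (A,hash)
  {BC}: card=25000; try (B,hash)→5000, (C,merge)→7500, (B,merge)→7750, (C,hash)→9500, (C,nl)→125250, (B,nl)→125500; best=5000 via (B,hash)
  {ABC}: card=1000; try (C,merge)→5820, (C,hash)→9720, (B,hash)→10200, (C,nl)→10700, (A,hash)→30200, (B,merge)→73450 …(+3); best=5820 via (C,merge)

cost=5820; order=B,A,C; methods=hash,merge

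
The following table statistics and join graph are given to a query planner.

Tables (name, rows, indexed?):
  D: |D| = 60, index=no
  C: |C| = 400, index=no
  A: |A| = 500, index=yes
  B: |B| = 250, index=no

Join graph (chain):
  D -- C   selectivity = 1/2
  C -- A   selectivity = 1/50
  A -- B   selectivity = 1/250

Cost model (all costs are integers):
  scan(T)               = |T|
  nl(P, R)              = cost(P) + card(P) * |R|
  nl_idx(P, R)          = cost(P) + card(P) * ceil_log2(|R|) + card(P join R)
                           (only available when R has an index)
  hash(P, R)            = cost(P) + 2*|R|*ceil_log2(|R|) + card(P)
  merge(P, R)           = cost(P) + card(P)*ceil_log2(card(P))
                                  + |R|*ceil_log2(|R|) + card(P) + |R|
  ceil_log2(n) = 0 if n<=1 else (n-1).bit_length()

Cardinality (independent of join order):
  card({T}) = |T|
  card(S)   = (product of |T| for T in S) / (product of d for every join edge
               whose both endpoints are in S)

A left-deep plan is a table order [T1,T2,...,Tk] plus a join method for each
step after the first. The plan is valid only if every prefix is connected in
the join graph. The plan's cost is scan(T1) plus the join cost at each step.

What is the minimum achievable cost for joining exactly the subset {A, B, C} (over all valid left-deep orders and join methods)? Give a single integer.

10700

Selinger DP over subsets of {A,B,C}:
  {C}: scan cost=400, card=400
  {A}: scan cost=500, card=500
  {B}: scan cost=250, card=250
  {AC}: card=4000; try (A,nl_idx)→8000, (C,hash)→8200, (A,merge)→9400, (C,merge)→9500, (A,hash)→9800, (A,nl)→200400 …(+1); best=8000 via (A,nl_idx)
  {AB}: card=500; try (A,nl_idx)→3000, (B,hash)→5000, (A,merge)→7500, (B,merge)→7750, (A,hash)→9500, (A,nl)→125250 …(+1); best=3000 via (A,nl_idx)
  {ABC}: card=4000; try (C,hash)→10700, (C,merge)→12000, (B,hash)→16000, (B,merge)→62250, (C,nl)→203000, (B,nl)→1008000; best=10700 via (C,hash)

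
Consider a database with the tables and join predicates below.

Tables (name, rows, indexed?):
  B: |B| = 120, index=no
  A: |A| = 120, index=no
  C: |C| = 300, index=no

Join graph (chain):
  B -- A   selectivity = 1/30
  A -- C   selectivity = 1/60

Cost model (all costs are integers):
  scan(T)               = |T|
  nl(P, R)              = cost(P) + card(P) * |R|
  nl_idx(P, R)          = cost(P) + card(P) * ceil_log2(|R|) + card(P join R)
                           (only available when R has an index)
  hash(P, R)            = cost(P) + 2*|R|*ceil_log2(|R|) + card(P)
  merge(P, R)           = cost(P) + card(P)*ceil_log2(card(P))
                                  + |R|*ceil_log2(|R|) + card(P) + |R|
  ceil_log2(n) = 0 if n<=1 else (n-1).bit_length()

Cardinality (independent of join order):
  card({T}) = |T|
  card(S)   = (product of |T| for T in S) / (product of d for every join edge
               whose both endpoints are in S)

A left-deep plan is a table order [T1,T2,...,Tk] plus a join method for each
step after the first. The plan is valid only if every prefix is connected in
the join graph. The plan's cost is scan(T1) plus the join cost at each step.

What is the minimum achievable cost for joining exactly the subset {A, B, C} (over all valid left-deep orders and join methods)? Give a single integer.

Selinger DP over subsets of {A,B,C}:
  {B}: scan cost=120, card=120
  {A}: scan cost=120, card=120
  {C}: scan cost=300, card=300
  {AB}: card=480; try (B,hash)→1920, (A,hash)→1920, (B,merge)→2040, (A,merge)→2040, (B,nl)→14520, (A,nl)→14520; best=1920 via (B,hash)
  {AC}: card=600; try (A,hash)→2280, (C,merge)→4080, (A,merge)→4260, (C,hash)→5640, (C,nl)→36120, (A,nl)→36300; best=2280 via (A,hash)
  {ABC}: card=2400; try (B,hash)→4560, (C,hash)→7800, (C,merge)→9720, (B,merge)→9840, (B,nl)→74280, (C,nl)→145920; best=4560 via (B,hash)

4560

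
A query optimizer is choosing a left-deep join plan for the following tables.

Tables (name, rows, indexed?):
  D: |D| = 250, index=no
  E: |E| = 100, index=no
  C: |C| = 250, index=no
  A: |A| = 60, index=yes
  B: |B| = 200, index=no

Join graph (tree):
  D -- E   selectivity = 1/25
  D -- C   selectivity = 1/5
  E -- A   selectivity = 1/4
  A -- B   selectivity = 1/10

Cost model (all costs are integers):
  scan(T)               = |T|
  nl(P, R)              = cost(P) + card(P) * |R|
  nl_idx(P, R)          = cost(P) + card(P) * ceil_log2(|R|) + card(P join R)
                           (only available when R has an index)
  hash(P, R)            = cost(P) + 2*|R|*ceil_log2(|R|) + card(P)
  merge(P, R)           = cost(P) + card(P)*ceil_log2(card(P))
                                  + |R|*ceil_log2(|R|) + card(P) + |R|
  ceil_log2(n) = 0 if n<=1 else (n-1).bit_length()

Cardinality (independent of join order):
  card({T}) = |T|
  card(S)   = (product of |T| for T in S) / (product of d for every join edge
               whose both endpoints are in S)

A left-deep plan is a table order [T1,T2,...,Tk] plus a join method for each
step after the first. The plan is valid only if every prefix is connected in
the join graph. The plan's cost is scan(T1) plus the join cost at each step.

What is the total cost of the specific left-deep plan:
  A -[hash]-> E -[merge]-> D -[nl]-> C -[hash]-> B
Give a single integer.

step 1: scan A: cost=60, card=60
step 2: join E via hash
    card(P join E) = 60*100/(4) = 1500
    cost = 60 + 2*100*7 + 60 = 1520
step 3: join D via merge
    card(P join D) = 1500*250/(25) = 15000
    cost = 1520 + 1500*11 + 250*8 + 1500 + 250 = 21770
step 4: join C via nl
    card(P join C) = 15000*250/(5) = 750000
    cost = 21770 + 15000*250 = 3771770
step 5: join B via hash
    card(P join B) = 750000*200/(10) = 15000000
    cost = 3771770 + 2*200*8 + 750000 = 4524970

4524970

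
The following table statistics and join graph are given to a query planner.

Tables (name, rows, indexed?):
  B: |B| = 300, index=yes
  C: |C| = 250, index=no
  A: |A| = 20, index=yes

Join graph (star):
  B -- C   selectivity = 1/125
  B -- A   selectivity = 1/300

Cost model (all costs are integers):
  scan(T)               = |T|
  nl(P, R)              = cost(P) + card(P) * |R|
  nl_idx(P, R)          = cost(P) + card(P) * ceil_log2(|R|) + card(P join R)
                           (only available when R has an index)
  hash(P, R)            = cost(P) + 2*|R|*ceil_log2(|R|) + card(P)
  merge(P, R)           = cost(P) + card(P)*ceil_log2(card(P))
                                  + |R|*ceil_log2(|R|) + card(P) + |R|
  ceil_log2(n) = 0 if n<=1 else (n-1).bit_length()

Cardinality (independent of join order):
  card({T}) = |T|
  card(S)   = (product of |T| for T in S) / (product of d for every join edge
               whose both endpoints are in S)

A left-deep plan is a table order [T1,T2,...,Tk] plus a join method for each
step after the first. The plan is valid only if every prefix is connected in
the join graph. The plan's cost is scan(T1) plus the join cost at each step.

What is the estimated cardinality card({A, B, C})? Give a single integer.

Tables in S: A(20), B(300), C(250)
Edges inside S: B-C(d=125), B-A(d=300)
numerator = 20 * 300 * 250 = 1500000
denominator = 125 * 300 = 37500
card(S) = 1500000 / 37500 = 40

40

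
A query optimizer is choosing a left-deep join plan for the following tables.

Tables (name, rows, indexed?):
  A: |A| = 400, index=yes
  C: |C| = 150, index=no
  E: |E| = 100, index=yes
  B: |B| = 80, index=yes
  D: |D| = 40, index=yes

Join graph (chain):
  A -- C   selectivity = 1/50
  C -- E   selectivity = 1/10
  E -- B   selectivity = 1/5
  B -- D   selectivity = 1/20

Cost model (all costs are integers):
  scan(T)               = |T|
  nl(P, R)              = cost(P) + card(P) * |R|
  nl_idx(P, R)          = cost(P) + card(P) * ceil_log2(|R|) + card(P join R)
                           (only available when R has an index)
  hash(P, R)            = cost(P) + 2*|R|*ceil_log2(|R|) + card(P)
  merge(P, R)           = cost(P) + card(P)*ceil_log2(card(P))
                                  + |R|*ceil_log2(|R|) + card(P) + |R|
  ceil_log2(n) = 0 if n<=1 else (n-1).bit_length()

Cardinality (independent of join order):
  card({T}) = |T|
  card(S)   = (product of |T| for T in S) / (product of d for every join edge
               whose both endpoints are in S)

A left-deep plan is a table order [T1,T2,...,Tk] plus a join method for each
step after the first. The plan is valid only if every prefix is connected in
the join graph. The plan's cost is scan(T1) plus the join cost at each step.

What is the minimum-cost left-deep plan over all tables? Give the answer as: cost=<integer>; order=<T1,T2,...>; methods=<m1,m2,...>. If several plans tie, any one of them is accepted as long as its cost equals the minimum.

Selinger DP (subsets sized 1..n):
  {A}: scan cost=400, card=400
  {C}: scan cost=150, card=150
  {E}: scan cost=100, card=100
  {B}: scan cost=80, card=80
  {D}: scan cost=40, card=40
  {AC}: card=1200; try (A,nl_idx)→2700, (C,hash)→3200, (A,merge)→5500, (C,merge)→5750, (A,hash)→7500, (A,nl)→60150 …(+1); best=2700 via (A,nl_idx)
  {CE}: card=1500; try (E,hash)→1700, (C,merge)→2250, (E,merge)→2300, (C,hash)→2600, (E,nl_idx)→2700, (C,nl)→15100 …(+1); best=1700 via (E,hash)
  {BE}: card=1600; try (B,hash)→1320, (E,merge)→1520, (B,merge)→1540, (E,hash)→1560, (E,nl_idx)→2240, (B,nl_idx)→2400 …(+2); best=1320 via (B,hash)
  {BD}: card=160; try (B,nl_idx)→480, (D,hash)→640, (D,nl_idx)→720, (B,merge)→960, (D,merge)→1000, (B,hash)→1200 …(+2); best=480 via (B,nl_idx)
  {ACE}: card=12000; try (E,hash)→5300, (A,hash)→10400, (E,merge)→17900, (E,nl_idx)→23100, (A,merge)→23700, (A,nl_idx)→27200 …(+2); best=5300 via (E,hash)
  {BCE}: card=24000; try (B,hash)→4320, (C,hash)→5320, (B,merge)→20340, (C,merge)→21870, (B,nl_idx)→36200, (B,nl)→121700 …(+1); best=4320 via (B,hash)
  {BDE}: card=3200; try (E,hash)→2040, (E,merge)→2720, (D,hash)→3400, (E,nl_idx)→4800, (D,nl_idx)→14120, (E,nl)→16480 …(+2); best=2040 via (E,hash)
  {ABCE}: card=192000; try (B,hash)→18420, (A,hash)→35520, (B,merge)→185940, (B,nl_idx)→281300, (A,merge)→392320, (A,nl_idx)→412320 …(+2); best=18420 via (B,hash)
  {BCDE}: card=48000; try (C,hash)→7640, (D,hash)→28800, (C,merge)→44990, (D,nl_idx)→196320, (D,merge)→388600, (C,nl)→482040 …(+1); best=7640 via (C,hash)
  {ABCDE}: card=384000; try (A,hash)→62840, (D,hash)→210900, (A,nl_idx)→823640, (A,merge)→827640, (D,nl_idx)→1554420, (D,merge)→3666700 …(+2); best=62840 via (A,hash)

cost=62840; order=D,B,E,C,A; methods=nl_idx,hash,hash,hash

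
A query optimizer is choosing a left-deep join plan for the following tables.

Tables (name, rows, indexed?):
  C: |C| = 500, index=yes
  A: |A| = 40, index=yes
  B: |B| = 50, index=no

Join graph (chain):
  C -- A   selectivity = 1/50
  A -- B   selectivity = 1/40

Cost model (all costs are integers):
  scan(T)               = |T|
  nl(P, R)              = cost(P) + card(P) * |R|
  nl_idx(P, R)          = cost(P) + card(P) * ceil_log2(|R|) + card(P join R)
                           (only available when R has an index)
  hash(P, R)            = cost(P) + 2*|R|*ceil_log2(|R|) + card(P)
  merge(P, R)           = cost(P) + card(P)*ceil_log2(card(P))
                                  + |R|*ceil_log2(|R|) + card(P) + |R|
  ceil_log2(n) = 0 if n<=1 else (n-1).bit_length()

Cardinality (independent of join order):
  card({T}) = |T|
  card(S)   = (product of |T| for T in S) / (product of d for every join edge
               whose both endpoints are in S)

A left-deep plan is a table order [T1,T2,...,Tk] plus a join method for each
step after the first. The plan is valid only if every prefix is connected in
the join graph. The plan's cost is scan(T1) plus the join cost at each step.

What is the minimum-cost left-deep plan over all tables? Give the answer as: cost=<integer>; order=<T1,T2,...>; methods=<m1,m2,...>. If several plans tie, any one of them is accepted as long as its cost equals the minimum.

Selinger DP (subsets sized 1..n):
  {C}: scan cost=500, card=500
  {A}: scan cost=40, card=40
  {B}: scan cost=50, card=50
  {AC}: card=400; try (C,nl_idx)→800, (A,hash)→1480, (A,nl_idx)→3900, (C,merge)→5320, (A,merge)→5780, (C,hash)→9080 …(+2); best=800 via (C,nl_idx)
  {AB}: card=50; try (A,nl_idx)→400, (A,hash)→580, (B,merge)→670, (B,hash)→680, (A,merge)→680, (B,nl)→2040 …(+1); best=400 via (A,nl_idx)
  {ABC}: card=500; try (C,nl_idx)→1350, (B,hash)→1800, (B,merge)→5150, (C,merge)→5750, (C,hash)→9450, (B,nl)→20800 …(+1); best=1350 via (C,nl_idx)

cost=1350; order=B,A,C; methods=nl_idx,nl_idx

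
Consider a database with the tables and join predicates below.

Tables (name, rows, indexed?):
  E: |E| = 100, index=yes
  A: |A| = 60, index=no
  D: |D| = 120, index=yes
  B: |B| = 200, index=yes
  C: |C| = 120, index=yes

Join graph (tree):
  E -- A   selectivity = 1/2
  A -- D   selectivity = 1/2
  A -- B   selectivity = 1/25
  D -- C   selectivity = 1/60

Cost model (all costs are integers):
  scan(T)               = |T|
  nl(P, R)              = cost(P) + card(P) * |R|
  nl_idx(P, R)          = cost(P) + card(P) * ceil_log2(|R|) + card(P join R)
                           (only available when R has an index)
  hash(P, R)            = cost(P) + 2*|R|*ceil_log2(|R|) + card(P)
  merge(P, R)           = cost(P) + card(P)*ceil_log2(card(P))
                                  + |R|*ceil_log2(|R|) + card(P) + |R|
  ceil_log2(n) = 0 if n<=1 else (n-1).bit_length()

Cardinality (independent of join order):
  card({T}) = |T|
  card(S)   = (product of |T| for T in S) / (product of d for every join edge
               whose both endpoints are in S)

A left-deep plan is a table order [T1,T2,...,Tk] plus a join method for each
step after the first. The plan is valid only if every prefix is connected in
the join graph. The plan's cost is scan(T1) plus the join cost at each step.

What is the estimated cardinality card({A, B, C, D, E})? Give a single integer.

Tables in S: A(60), B(200), C(120), D(120), E(100)
Edges inside S: E-A(d=2), A-D(d=2), A-B(d=25), D-C(d=60)
numerator = 60 * 200 * 120 * 120 * 100 = 17280000000
denominator = 2 * 2 * 25 * 60 = 6000
card(S) = 17280000000 / 6000 = 2880000

2880000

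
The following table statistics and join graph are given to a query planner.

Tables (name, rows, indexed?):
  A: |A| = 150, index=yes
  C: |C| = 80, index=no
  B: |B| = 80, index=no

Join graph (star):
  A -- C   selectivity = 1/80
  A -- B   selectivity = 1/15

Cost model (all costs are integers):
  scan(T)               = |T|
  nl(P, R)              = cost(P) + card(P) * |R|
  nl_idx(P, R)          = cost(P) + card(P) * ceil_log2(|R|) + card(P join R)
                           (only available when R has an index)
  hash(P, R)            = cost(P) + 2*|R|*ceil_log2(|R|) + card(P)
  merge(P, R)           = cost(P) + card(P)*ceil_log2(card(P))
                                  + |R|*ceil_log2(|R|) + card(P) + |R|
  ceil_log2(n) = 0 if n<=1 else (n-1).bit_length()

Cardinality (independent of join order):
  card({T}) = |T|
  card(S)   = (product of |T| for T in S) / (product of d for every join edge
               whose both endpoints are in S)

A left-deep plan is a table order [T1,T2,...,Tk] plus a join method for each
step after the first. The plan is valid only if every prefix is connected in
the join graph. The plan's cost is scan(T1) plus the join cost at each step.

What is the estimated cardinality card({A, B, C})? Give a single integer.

800

Tables in S: A(150), B(80), C(80)
Edges inside S: A-C(d=80), A-B(d=15)
numerator = 150 * 80 * 80 = 960000
denominator = 80 * 15 = 1200
card(S) = 960000 / 1200 = 800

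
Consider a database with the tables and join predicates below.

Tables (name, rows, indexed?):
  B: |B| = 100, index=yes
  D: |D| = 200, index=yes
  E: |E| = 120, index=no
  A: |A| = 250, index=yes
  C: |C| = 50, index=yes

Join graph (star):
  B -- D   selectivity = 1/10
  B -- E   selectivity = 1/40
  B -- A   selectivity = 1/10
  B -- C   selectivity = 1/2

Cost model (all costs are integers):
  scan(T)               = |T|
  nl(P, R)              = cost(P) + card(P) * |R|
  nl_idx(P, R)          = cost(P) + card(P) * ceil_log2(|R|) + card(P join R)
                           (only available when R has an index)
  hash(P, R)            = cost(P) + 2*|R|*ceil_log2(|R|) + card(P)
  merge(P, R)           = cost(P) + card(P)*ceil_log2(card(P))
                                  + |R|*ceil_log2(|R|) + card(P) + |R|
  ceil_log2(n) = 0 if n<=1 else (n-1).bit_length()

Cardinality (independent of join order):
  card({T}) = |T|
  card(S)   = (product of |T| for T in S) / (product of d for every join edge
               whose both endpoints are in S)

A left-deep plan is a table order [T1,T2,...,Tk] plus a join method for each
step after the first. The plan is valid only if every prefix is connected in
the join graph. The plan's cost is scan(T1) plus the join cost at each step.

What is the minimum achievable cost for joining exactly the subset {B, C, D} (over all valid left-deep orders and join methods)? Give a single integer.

Selinger DP over subsets of {B,C,D}:
  {B}: scan cost=100, card=100
  {D}: scan cost=200, card=200
  {C}: scan cost=50, card=50
  {BD}: card=2000; try (B,hash)→1800, (D,merge)→2700, (B,merge)→2800, (D,nl_idx)→2900, (D,hash)→3400, (B,nl_idx)→3600 …(+2); best=1800 via (B,hash)
  {BC}: card=2500; try (C,hash)→800, (B,merge)→1200, (C,merge)→1250, (B,hash)→1500, (B,nl_idx)→2900, (C,nl_idx)→3200 …(+2); best=800 via (C,hash)
  {BCD}: card=50000; try (C,hash)→4400, (D,hash)→6500, (C,merge)→26150, (D,merge)→35100, (C,nl_idx)→63800, (D,nl_idx)→70800 …(+2); best=4400 via (C,hash)

4400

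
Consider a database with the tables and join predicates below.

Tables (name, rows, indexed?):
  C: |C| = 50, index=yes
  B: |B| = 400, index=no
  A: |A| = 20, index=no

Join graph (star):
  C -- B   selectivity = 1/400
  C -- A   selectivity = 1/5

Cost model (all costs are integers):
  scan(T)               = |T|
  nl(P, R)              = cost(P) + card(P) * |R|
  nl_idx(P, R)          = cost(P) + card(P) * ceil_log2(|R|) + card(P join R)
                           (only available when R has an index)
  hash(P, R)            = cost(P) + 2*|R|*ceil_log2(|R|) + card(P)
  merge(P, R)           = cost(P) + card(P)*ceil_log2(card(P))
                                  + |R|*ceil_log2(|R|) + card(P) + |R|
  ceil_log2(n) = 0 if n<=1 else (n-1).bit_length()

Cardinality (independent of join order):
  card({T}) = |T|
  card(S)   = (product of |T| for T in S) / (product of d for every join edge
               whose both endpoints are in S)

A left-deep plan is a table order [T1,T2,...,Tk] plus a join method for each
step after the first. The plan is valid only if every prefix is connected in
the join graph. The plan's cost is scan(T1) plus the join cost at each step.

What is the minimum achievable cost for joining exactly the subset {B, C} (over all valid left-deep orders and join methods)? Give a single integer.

1400

Selinger DP over subsets of {B,C}:
  {C}: scan cost=50, card=50
  {B}: scan cost=400, card=400
  {BC}: card=50; try (C,hash)→1400, (C,nl_idx)→2850, (B,merge)→4400, (C,merge)→4750, (B,hash)→7300, (B,nl)→20050 …(+1); best=1400 via (C,hash)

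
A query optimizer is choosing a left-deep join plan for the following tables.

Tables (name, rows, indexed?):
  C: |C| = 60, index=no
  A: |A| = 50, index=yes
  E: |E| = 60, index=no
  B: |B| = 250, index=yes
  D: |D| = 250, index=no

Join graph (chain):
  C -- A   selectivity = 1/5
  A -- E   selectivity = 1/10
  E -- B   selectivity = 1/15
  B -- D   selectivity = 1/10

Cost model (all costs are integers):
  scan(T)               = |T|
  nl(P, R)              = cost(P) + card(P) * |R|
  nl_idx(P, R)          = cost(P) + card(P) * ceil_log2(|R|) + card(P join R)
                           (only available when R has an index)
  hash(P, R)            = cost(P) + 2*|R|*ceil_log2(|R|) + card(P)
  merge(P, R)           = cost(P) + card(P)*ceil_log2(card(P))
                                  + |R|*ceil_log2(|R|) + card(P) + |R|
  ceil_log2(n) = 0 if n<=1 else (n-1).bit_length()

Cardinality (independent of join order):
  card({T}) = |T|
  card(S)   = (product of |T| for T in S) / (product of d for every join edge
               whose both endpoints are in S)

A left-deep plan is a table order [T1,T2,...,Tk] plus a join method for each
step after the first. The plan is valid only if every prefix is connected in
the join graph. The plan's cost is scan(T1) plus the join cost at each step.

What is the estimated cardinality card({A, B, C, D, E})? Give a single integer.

1500000

Tables in S: A(50), B(250), C(60), D(250), E(60)
Edges inside S: C-A(d=5), A-E(d=10), E-B(d=15), B-D(d=10)
numerator = 50 * 250 * 60 * 250 * 60 = 11250000000
denominator = 5 * 10 * 15 * 10 = 7500
card(S) = 11250000000 / 7500 = 1500000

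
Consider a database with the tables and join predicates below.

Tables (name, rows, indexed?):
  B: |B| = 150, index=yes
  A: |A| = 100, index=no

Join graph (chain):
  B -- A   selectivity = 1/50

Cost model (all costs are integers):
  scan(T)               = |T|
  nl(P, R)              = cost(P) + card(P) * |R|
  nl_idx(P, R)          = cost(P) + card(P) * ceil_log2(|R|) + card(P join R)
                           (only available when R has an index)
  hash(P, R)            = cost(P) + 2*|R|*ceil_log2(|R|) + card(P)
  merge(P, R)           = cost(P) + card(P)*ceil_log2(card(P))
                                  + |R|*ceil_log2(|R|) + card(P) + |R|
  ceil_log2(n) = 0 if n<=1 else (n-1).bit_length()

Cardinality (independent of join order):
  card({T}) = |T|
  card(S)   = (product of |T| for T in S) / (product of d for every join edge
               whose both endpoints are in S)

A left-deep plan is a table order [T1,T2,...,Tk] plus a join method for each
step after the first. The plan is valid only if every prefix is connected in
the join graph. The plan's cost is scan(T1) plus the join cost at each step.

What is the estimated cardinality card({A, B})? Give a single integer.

300

Tables in S: A(100), B(150)
Edges inside S: B-A(d=50)
numerator = 100 * 150 = 15000
denominator = 50 = 50
card(S) = 15000 / 50 = 300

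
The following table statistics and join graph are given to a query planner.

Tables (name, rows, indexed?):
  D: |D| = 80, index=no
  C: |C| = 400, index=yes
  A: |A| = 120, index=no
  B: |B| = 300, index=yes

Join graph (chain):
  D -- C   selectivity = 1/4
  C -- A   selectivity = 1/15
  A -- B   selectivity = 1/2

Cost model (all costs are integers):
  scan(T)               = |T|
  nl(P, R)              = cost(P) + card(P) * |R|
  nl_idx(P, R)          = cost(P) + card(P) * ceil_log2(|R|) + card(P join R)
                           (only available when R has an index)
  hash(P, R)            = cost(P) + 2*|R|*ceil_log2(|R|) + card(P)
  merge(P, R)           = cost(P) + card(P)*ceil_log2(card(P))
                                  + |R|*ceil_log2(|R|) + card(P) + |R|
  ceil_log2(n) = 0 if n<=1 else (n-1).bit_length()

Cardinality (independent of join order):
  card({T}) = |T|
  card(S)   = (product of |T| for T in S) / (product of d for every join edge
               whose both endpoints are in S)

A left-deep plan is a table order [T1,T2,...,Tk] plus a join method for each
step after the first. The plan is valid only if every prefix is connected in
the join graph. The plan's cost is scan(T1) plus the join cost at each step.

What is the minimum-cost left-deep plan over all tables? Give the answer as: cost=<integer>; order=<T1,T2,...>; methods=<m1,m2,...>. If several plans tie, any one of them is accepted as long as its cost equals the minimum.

Selinger DP (subsets sized 1..n):
  {D}: scan cost=80, card=80
  {C}: scan cost=400, card=400
  {A}: scan cost=120, card=120
  {B}: scan cost=300, card=300
  {CD}: card=8000; try (D,hash)→1920, (C,merge)→4720, (D,merge)→5040, (C,hash)→7360, (C,nl_idx)→8800, (C,nl)→32080 …(+1); best=1920 via (D,hash)
  {AC}: card=3200; try (A,hash)→2480, (C,nl_idx)→4400, (C,merge)→5080, (A,merge)→5360, (C,hash)→7440, (C,nl)→48120 …(+1); best=2480 via (A,hash)
  {AB}: card=18000; try (A,hash)→2280, (B,merge)→4080, (A,merge)→4260, (B,hash)→5640, (B,nl_idx)→19200, (B,nl)→36120 …(+1); best=2280 via (A,hash)
  {ACD}: card=64000; try (D,hash)→6800, (A,hash)→11600, (D,merge)→44720, (A,merge)→114880, (D,nl)→258480, (A,nl)→961920; best=6800 via (D,hash)
  {ABC}: card=480000; try (B,hash)→11080, (C,hash)→27480, (B,merge)→47080, (C,merge)→294280, (B,nl_idx)→511280, (C,nl_idx)→644280 …(+2); best=11080 via (B,hash)
  {ABCD}: card=9600000; try (B,hash)→76200, (D,hash)→492200, (B,merge)→1097800, (D,merge)→9611720, (B,nl_idx)→10182800, (B,nl)→19206800 …(+1); best=76200 via (B,hash)

cost=76200; order=C,A,D,B; methods=hash,hash,hash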